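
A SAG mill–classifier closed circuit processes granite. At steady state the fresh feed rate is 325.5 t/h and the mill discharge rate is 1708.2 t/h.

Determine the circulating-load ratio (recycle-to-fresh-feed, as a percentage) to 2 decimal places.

Steady state: M = F + R.
R = M − F = 1708.2 − 325.5 = 1382.7 t/h
CL = 100·R/F = 100·1382.7/325.5 = 424.79 %

CL = 424.79 %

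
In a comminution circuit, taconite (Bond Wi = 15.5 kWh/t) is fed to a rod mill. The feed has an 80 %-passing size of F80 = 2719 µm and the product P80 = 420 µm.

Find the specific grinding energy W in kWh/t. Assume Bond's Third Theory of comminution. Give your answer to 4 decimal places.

W = 10·Wi·[P80^(−½) − F80^(−½)]
1/√420 = 0.048795;  1/√2719 = 0.019178
W = 10·15.5·(0.048795 − 0.019178) = 4.5907 kWh/t

W = 4.5907 kWh/t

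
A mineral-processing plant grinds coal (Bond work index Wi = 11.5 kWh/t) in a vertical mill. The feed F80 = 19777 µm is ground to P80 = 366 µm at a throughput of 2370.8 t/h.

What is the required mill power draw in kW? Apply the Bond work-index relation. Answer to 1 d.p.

W = 10·Wi·[P80^(−½) − F80^(−½)]
W = 10·11.5·(1/√366 − 1/√19777) = 10·11.5·(0.045160) = 5.1934 kWh/t
Power = W × throughput = 5.1934 kWh/t × 2370.8 t/h = 12312.5 kW

P = 12312.5 kW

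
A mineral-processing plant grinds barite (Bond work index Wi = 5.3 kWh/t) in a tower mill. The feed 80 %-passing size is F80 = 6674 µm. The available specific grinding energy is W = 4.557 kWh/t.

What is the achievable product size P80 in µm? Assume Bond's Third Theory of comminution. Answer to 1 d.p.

Bond: W = 10·Wi·(1/√P80 − 1/√F80)
P80^-0.5 = F80^-0.5 + W/(10 Wi)
  = 4.5570/(10·5.3) + 1/√6674 = 0.085981 + 0.012241 = 0.098222
P80 = (1/0.098222)² = 10.1810² = 103.65 µm

P80 = 103.7 µm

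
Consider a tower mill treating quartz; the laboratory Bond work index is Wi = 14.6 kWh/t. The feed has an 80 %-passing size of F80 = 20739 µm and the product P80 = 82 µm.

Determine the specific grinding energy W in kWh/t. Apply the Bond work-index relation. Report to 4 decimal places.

W = 10 Wi (1/√P80 − 1/√F80)  [Bond]
1/√82 = 0.110432;  1/√20739 = 0.006944
W = 10·14.6·(0.110432 − 0.006944) = 15.1092 kWh/t

W = 15.1092 kWh/t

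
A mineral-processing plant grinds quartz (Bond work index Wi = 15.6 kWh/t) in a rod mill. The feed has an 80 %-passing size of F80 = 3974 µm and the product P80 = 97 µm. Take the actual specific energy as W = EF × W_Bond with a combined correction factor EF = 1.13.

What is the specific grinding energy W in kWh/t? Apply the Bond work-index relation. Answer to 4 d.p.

W = 15.1022 kWh/t

Bond: W = 10·Wi·(1/√P80 − 1/√F80)
1/√97 = 0.101535;  1/√3974 = 0.015863
W = 10·15.6·(0.101535 − 0.015863) = 13.3648 kWh/t
Apply correction: 13.3648 × 1.13 = 15.1022 kWh/t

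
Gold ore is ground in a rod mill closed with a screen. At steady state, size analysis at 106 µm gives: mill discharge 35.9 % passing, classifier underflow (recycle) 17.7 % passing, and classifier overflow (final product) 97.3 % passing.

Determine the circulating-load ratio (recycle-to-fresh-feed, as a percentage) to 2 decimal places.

Two-product formula at 106 µm:
Fd + Rd = Ru + Fo ⇒ R/F = (o−d)/(d−u)
r = (97.3 − 35.9)/(35.9 − 17.7) = 61.4/18.2 = 3.3736
CL = 100·r = 337.36 %

CL = 337.36 %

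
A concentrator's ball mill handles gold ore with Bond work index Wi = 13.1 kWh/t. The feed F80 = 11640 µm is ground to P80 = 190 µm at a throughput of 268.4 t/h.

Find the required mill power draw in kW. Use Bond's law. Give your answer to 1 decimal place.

P = 2224.9 kW

W = 10·Wi·[P80^(−½) − F80^(−½)]
W = 10·13.1·(1/√190 − 1/√11640) = 10·13.1·(0.063279) = 8.2895 kWh/t
Mill draw = 8.2895 × 268.4 = 2224.9 kW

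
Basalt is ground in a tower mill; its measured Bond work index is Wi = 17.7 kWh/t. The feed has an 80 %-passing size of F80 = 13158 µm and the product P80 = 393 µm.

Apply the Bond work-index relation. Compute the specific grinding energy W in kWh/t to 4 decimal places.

W = 10·Wi·(P80^(-½) − F80^(-½))
1/√393 = 0.050443;  1/√13158 = 0.008718
W = 10·17.7·(0.050443 − 0.008718) = 7.3854 kWh/t

W = 7.3854 kWh/t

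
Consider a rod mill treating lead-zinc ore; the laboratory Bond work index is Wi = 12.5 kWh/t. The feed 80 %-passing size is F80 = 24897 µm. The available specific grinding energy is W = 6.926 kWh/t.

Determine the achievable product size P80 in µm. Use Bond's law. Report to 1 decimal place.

Bond: W = 10·Wi·(1/√P80 − 1/√F80)
⇒ 1/√P80 = W/(10 Wi) + 1/√F80
  = 6.9260/(10·12.5) + 1/√24897 = 0.055408 + 0.006338 = 0.061746
P80 = (1/0.061746)² = 16.1955² = 262.29 µm

P80 = 262.3 µm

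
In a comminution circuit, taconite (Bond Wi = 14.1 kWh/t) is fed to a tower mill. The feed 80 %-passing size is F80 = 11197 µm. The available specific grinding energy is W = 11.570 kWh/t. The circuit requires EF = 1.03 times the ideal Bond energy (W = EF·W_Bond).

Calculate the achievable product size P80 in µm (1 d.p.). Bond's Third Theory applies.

P80 = 125.9 µm

W = 10 Wi (1/√P80 − 1/√F80)  [Bond]
W_Bond = W / EF = 11.570 / 1.03 = 11.2330 kWh/t
P80^(−½) = W_Bond/(10 Wi) + F80^(−½)
  = 11.2330/(10·14.1) + 1/√11197 = 0.079667 + 0.009450 = 0.089117
P80 = (1/0.089117)² = 11.2212² = 125.92 µm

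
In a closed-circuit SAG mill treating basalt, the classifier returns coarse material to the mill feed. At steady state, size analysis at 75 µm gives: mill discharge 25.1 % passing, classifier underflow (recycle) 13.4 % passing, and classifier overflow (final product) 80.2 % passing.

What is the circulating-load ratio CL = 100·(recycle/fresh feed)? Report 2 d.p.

CL = 470.94 %

Balance %-passing 75 µm (r = R/F):
(1+r)·d = r·u + o ⇒ r = (o−d)/(d−u)
r = (80.2 − 25.1)/(25.1 − 13.4) = 55.1/11.7 = 4.7094
CL = 100·r = 470.94 %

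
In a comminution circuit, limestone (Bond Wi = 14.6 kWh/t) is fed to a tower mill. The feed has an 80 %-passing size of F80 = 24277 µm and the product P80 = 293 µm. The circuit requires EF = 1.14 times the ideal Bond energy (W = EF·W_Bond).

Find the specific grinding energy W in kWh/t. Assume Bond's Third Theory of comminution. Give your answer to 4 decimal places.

W = 8.6553 kWh/t

W = 10 Wi (P80^-0.5 − F80^-0.5)
1/√293 = 0.058421;  1/√24277 = 0.006418
W = 10·14.6·(0.058421 − 0.006418) = 7.5924 kWh/t
With EF = 1.14: W = 7.5924·1.14 = 8.6553 kWh/t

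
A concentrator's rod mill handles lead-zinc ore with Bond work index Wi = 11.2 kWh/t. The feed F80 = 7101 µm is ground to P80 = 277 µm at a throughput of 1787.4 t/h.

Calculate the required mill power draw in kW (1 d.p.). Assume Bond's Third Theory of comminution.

P = 9652.5 kW

W_Bond = 10·Wi·(1/√P₈₀ − 1/√F₈₀)
W = 10·11.2·(1/√277 − 1/√7101) = 10·11.2·(0.048217) = 5.4003 kWh/t
Mill draw = 5.4003 × 1787.4 = 9652.5 kW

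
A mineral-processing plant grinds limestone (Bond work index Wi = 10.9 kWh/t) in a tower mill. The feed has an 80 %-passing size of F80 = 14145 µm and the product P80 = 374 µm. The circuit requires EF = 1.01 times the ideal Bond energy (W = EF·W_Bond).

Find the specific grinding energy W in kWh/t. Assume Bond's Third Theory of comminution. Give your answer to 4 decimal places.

W = 10 Wi / √P80 − 10 Wi / √F80
1/√374 = 0.051709;  1/√14145 = 0.008408
W = 10·10.9·(0.051709 − 0.008408) = 4.7198 kWh/t
W_actual = 1.01 × 4.7198 = 4.7670 kWh/t

W = 4.7670 kWh/t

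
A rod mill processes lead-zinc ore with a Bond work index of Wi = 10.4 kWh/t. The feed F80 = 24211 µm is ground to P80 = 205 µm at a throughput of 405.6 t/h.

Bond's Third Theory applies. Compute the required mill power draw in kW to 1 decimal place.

P = 2675.0 kW

Bond:  W = 10 Wi (1/√P − 1/√F)
W = 10·10.4·(1/√205 − 1/√24211) = 10·10.4·(0.063416) = 6.5953 kWh/t
P = W·T = 6.5953·405.6 = 2675.0 kW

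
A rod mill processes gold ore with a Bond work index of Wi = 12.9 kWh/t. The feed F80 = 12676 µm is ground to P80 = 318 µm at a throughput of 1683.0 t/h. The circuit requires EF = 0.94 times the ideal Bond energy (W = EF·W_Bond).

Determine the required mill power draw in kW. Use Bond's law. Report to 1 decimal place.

W_Bond = 10·Wi·(1/√P₈₀ − 1/√F₈₀)
W = 10·12.9·(1/√318 − 1/√12676) = 10·12.9·(0.047195) = 6.0882 kWh/t
Apply correction: 6.0882 × 0.94 = 5.7229 kWh/t
P = W·T = 5.7229·1683.0 = 9631.6 kW

P = 9631.6 kW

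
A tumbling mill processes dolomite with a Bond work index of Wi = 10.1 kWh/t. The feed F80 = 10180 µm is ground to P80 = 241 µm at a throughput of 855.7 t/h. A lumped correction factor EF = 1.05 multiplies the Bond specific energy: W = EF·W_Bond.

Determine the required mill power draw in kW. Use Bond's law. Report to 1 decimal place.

W = 10·Wi·(P80^(-½) − F80^(-½))
W = 10·10.1·(1/√241 − 1/√10180) = 10·10.1·(0.054504) = 5.5050 kWh/t
Apply correction: 5.5050 × 1.05 = 5.7802 kWh/t
P_mill = W·ṁ = 5.7802·855.7 = 4946.1 kW

P = 4946.1 kW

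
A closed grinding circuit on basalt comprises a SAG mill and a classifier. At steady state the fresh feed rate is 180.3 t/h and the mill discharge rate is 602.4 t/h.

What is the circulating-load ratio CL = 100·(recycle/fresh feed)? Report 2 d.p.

M = F + R at steady state, so:
R = M − F = 602.4 − 180.3 = 422.1 t/h
CL = 100·R/F = 100·422.1/180.3 = 234.11 %

CL = 234.11 %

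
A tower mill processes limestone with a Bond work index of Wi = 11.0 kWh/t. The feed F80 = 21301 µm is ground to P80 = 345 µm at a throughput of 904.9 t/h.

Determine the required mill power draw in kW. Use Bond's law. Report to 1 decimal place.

P = 4677.0 kW

W = 10 Wi (P80^-0.5 − F80^-0.5)
W = 10·11.0·(1/√345 − 1/√21301) = 10·11.0·(0.046986) = 5.1685 kWh/t
P_mill = W·ṁ = 5.1685·904.9 = 4677.0 kW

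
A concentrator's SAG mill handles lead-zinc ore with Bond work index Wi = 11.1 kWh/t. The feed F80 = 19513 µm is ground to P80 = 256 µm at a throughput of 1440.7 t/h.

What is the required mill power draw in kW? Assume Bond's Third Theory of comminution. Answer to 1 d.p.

P = 8850.0 kW

Bond: W = 10·Wi·(1/√P80 − 1/√F80)
W = 10·11.1·(1/√256 − 1/√19513) = 10·11.1·(0.055341) = 6.1429 kWh/t
P = W·T = 6.1429·1440.7 = 8850.0 kW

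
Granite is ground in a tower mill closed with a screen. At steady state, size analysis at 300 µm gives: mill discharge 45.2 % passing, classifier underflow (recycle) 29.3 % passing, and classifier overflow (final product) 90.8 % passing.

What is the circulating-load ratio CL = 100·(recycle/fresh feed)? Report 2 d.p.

CL = 286.79 %

Classifier node, passing 300 µm:
Fd + Rd = Ru + Fo ⇒ R/F = (o−d)/(d−u)
r = (90.8 − 45.2)/(45.2 − 29.3) = 45.6/15.9 = 2.8679
CL = 100·r = 286.79 %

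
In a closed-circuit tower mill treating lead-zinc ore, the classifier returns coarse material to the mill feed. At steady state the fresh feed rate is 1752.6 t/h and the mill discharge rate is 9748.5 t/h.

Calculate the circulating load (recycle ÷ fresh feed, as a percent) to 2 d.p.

CL = 456.23 %

Steady state: M = F + R.
R = M − F = 9748.5 − 1752.6 = 7995.9 t/h
CL = 100·R/F = 100·7995.9/1752.6 = 456.23 %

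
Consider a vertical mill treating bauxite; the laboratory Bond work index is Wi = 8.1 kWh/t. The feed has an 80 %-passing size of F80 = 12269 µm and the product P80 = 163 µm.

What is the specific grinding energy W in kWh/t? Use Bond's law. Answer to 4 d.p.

W = 5.6131 kWh/t

Bond:  W = 10 Wi (1/√P − 1/√F)
1/√163 = 0.078326;  1/√12269 = 0.009028
W = 10·8.1·(0.078326 − 0.009028) = 5.6131 kWh/t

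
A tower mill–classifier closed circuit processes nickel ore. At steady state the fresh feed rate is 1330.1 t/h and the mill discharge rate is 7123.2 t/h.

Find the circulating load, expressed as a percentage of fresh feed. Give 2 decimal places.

Mill node: discharge = fresh + recycle.
R = M − F = 7123.2 − 1330.1 = 5793.1 t/h
CL = 100·R/F = 100·5793.1/1330.1 = 435.54 %

CL = 435.54 %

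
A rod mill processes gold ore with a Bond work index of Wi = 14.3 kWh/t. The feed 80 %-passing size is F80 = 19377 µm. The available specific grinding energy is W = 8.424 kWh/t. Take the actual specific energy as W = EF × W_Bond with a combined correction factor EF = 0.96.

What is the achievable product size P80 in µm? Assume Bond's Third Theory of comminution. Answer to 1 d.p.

W = 10 Wi (1/√P80 − 1/√F80)  [Bond]
W_Bond = W / EF = 8.424 / 0.96 = 8.7750 kWh/t
⇒ 1/√P80 = W_Bond/(10 Wi) + 1/√F80
  = 8.7750/(10·14.3) + 1/√19377 = 0.061364 + 0.007184 = 0.068547
P80 = (1/0.068547)² = 14.5884² = 212.82 µm

P80 = 212.8 µm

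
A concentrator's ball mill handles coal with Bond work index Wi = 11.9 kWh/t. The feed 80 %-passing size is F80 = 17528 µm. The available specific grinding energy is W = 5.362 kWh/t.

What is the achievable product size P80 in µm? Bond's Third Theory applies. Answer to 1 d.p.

P80 = 361.3 µm

Bond: W = 10·Wi·(1/√P80 − 1/√F80)
1/√P80 = 1/√F80 + W/(10·Wi)
  = 5.3620/(10·11.9) + 1/√17528 = 0.045059 + 0.007553 = 0.052612
P80 = (1/0.052612)² = 19.0070² = 361.27 µm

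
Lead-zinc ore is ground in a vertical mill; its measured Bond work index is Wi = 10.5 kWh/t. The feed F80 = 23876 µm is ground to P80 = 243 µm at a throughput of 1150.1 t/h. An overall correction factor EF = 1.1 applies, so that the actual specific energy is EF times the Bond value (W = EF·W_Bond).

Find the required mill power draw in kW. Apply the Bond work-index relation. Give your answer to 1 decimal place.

P = 7661.8 kW

Bond:  W = 10 Wi (1/√P − 1/√F)
W = 10·10.5·(1/√243 − 1/√23876) = 10·10.5·(0.057678) = 6.0562 kWh/t
With EF = 1.1: W = 6.0562·1.1 = 6.6618 kWh/t
Power = W × throughput = 6.6618 kWh/t × 1150.1 t/h = 7661.8 kW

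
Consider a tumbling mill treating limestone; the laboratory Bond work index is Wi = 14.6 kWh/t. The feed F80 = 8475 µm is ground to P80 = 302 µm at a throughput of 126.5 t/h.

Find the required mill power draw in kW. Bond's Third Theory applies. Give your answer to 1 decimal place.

W = 10 Wi (P80^-0.5 − F80^-0.5)
W = 10·14.6·(1/√302 − 1/√8475) = 10·14.6·(0.046681) = 6.8154 kWh/t
Power = W × throughput = 6.8154 kWh/t × 126.5 t/h = 862.2 kW

P = 862.2 kW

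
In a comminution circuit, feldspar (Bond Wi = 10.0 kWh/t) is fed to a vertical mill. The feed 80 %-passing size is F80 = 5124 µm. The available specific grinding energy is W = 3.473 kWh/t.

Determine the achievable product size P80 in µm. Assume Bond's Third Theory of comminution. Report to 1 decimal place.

P80 = 421.6 µm

W = 10 Wi / √P80 − 10 Wi / √F80
1/√P80 = 1/√F80 + W/(10·Wi)
  = 3.4730/(10·10.0) + 1/√5124 = 0.034730 + 0.013970 = 0.048700
P80 = (1/0.048700)² = 20.5339² = 421.64 µm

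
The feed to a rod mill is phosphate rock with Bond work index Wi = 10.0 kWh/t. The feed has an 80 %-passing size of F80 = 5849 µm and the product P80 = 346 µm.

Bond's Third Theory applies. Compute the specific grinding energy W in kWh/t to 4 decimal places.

W = 4.0685 kWh/t

W_Bond = 10·Wi·(1/√P₈₀ − 1/√F₈₀)
1/√346 = 0.053760;  1/√5849 = 0.013076
W = 10·10.0·(0.053760 − 0.013076) = 4.0685 kWh/t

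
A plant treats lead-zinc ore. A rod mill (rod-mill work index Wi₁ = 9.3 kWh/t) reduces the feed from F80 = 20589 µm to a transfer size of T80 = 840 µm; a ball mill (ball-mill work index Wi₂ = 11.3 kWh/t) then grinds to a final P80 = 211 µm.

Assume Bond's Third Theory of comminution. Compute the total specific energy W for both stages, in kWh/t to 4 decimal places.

W = 6.4410 kWh/t

W = 10·Wi·(P80^(-½) − F80^(-½))
Stage 1 (20589→840 µm, Wi₁=9.3): W₁ = 10·9.3·(0.034503 − 0.006969) = 2.5607 kWh/t
Stage 2 (840→211 µm, Wi₂=11.3): W₂ = 10·11.3·(0.068843 − 0.034503) = 3.8804 kWh/t
W = W₁ + W₂ = 2.5607 + 3.8804 = 6.4410 kWh/t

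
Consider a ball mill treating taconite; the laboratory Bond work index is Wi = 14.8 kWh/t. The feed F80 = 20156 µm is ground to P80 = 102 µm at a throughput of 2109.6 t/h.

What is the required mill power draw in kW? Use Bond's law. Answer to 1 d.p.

P = 28715.3 kW

W = 10·Wi·(P80^(-½) − F80^(-½))
W = 10·14.8·(1/√102 − 1/√20156) = 10·14.8·(0.091971) = 13.6117 kWh/t
P = W·T = 13.6117·2109.6 = 28715.3 kW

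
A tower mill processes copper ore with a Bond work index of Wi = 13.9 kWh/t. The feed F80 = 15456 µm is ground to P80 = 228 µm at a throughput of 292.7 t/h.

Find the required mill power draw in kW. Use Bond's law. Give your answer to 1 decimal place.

W = 10 Wi (1/√P80 − 1/√F80)  [Bond]
W = 10·13.9·(1/√228 − 1/√15456) = 10·13.9·(0.058183) = 8.0874 kWh/t
P_mill = W·ṁ = 8.0874·292.7 = 2367.2 kW

P = 2367.2 kW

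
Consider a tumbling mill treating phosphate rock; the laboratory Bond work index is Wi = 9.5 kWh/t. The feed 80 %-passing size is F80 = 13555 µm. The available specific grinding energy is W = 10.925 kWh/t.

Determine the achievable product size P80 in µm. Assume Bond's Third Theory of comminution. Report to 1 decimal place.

P80 = 65.5 µm

W = 10·Wi·(P80^(-½) − F80^(-½))
⇒ 1/√P80 = W/(10·Wi) + 1/√F80
  = 10.9250/(10·9.5) + 1/√13555 = 0.115000 + 0.008589 = 0.123589
P80 = (1/0.123589)² = 8.0913² = 65.47 µm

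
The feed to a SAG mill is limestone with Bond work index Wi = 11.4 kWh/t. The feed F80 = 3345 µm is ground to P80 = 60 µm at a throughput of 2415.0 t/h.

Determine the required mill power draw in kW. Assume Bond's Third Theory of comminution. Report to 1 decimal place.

W = 10 Wi / √P80 − 10 Wi / √F80
W = 10·11.4·(1/√60 − 1/√3345) = 10·11.4·(0.111809) = 12.7462 kWh/t
Power = W × throughput = 12.7462 kWh/t × 2415.0 t/h = 30782.2 kW

P = 30782.2 kW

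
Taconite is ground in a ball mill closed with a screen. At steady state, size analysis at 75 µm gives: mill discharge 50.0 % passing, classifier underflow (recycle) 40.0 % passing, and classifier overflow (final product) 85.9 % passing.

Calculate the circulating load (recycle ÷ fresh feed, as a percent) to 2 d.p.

Classifier node, passing 75 µm:
(1+r)d = ru + o → r = (o−d)/(d−u)
r = (85.9 − 50.0)/(50.0 − 40.0) = 35.9/10.0 = 3.5900
CL = 100·r = 359.00 %

CL = 359.00 %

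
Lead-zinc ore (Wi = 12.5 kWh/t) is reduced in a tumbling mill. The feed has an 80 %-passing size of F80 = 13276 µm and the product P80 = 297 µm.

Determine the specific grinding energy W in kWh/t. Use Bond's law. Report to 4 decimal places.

W = 6.1684 kWh/t

W = 10·Wi·[P80^(−½) − F80^(−½)]
1/√297 = 0.058026;  1/√13276 = 0.008679
W = 10·12.5·(0.058026 − 0.008679) = 6.1684 kWh/t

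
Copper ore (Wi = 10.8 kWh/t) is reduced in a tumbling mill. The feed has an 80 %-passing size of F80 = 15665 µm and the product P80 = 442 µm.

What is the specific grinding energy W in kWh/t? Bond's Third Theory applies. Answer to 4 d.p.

Bond: W = 10·Wi·(1/√P80 − 1/√F80)
1/√442 = 0.047565;  1/√15665 = 0.007990
W = 10·10.8·(0.047565 − 0.007990) = 4.2741 kWh/t

W = 4.2741 kWh/t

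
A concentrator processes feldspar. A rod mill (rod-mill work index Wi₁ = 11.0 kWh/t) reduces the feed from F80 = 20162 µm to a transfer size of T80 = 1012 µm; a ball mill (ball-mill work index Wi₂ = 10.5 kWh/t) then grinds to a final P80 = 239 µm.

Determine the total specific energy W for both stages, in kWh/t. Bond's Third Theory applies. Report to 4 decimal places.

W = 10 Wi / √P80 − 10 Wi / √F80
Stage 1 (20162→1012 µm, Wi₁=11.0): W₁ = 10·11.0·(0.031435 − 0.007043) = 2.6831 kWh/t
Stage 2 (1012→239 µm, Wi₂=10.5): W₂ = 10·10.5·(0.064685 − 0.031435) = 3.4912 kWh/t
W = W₁ + W₂ = 2.6831 + 3.4912 = 6.1744 kWh/t

W = 6.1744 kWh/t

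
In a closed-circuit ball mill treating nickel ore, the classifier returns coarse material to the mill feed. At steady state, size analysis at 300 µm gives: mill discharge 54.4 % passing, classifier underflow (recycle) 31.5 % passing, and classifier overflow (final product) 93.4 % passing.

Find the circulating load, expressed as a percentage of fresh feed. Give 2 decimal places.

Balance %-passing 300 µm (r = R/F):
r = (o − d)/(d − u)
r = (93.4 − 54.4)/(54.4 − 31.5) = 39.0/22.9 = 1.7031
CL = 100·r = 170.31 %

CL = 170.31 %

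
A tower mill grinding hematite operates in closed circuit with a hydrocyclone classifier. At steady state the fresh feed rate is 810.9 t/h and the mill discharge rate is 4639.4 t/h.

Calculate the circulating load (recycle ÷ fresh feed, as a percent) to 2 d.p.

Mill node: discharge = fresh + recycle.
R = M − F = 4639.4 − 810.9 = 3828.5 t/h
CL = 100·R/F = 100·3828.5/810.9 = 472.13 %

CL = 472.13 %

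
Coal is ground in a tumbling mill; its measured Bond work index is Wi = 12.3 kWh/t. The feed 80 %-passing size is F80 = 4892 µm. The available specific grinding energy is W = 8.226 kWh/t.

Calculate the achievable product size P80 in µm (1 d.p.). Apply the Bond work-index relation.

W = 10 Wi (1/√P80 − 1/√F80)  [Bond]
P80^(−½) = W/(10 Wi) + F80^(−½)
  = 8.2260/(10·12.3) + 1/√4892 = 0.066878 + 0.014297 = 0.081175
P80 = (1/0.081175)² = 12.3190² = 151.76 µm

P80 = 151.8 µm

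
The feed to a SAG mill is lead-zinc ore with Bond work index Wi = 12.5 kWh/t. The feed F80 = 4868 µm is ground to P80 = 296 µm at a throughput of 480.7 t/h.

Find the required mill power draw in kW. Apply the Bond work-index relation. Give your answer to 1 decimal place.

W = 10·Wi·(P80^(-½) − F80^(-½))
W = 10·12.5·(1/√296 − 1/√4868) = 10·12.5·(0.043791) = 5.4739 kWh/t
Power = W × throughput = 5.4739 kWh/t × 480.7 t/h = 2631.3 kW

P = 2631.3 kW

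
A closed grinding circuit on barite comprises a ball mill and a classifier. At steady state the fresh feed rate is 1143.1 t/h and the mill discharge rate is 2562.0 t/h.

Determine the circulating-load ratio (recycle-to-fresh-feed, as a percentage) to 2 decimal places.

CL = 124.13 %

Steady state: M = F + R.
R = M − F = 2562.0 − 1143.1 = 1418.9 t/h
CL = 100·R/F = 100·1418.9/1143.1 = 124.13 %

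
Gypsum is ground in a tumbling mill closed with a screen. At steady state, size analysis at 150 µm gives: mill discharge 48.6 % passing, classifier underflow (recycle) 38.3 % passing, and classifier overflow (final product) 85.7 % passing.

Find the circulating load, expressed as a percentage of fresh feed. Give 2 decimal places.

CL = 360.19 %

Balance %-passing 150 µm (r = R/F):
r = (o − d)/(d − u)
r = (85.7 − 48.6)/(48.6 − 38.3) = 37.1/10.3 = 3.6019
CL = 100·r = 360.19 %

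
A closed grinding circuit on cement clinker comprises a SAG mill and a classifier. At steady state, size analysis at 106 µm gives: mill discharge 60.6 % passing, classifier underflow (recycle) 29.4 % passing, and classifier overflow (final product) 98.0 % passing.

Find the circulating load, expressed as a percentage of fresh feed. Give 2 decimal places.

CL = 119.87 %

Let r = R/F. Size balance at 106 µm:
r = (o − d)/(d − u)
r = (98.0 − 60.6)/(60.6 − 29.4) = 37.4/31.2 = 1.1987
CL = 100·r = 119.87 %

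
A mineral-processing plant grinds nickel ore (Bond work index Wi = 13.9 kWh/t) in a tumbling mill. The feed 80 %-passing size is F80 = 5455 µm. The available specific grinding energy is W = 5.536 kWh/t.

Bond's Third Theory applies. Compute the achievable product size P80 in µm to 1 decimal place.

P80 = 351.1 µm

W = 10·Wi·[P80^(−½) − F80^(−½)]
P80^(−½) = W/(10 Wi) + F80^(−½)
  = 5.5360/(10·13.9) + 1/√5455 = 0.039827 + 0.013539 = 0.053367
P80 = (1/0.053367)² = 18.7382² = 351.12 µm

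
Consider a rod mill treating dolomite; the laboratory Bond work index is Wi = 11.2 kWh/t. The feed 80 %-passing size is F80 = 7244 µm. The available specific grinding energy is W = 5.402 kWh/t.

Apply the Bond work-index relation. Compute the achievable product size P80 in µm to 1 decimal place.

W = 10 Wi (P80^-0.5 − F80^-0.5)
P80^-0.5 = F80^-0.5 + W/(10 Wi)
  = 5.4020/(10·11.2) + 1/√7244 = 0.048232 + 0.011749 = 0.059981
P80 = (1/0.059981)² = 16.6718² = 277.95 µm

P80 = 277.9 µm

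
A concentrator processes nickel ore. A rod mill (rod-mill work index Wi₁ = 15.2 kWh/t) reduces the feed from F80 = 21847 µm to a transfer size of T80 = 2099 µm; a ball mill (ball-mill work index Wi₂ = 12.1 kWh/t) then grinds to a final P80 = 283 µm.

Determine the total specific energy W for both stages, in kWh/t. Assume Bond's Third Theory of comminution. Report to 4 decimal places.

W = 10 Wi / √P80 − 10 Wi / √F80
Stage 1 (21847→2099 µm, Wi₁=15.2): W₁ = 10·15.2·(0.021827 − 0.006766) = 2.2893 kWh/t
Stage 2 (2099→283 µm, Wi₂=12.1): W₂ = 10·12.1·(0.059444 − 0.021827) = 4.5516 kWh/t
W = W₁ + W₂ = 2.2893 + 4.5516 = 6.8410 kWh/t

W = 6.8410 kWh/t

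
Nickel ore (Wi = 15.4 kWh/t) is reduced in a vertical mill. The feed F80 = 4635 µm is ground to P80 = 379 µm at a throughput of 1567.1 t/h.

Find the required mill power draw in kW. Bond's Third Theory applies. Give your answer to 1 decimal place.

W = 10·Wi·[P80^(−½) − F80^(−½)]
W = 10·15.4·(1/√379 − 1/√4635) = 10·15.4·(0.036678) = 5.6484 kWh/t
P = W·T = 5.6484·1567.1 = 8851.7 kW

P = 8851.7 kW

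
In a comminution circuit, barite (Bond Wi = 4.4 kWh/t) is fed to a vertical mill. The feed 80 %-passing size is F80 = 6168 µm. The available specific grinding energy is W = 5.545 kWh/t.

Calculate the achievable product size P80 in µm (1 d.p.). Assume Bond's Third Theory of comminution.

P80 = 51.9 µm

W = 10 Wi / √P80 − 10 Wi / √F80
1/√P80 = 1/√F80 + W/(10·Wi)
  = 5.5450/(10·4.4) + 1/√6168 = 0.126023 + 0.012733 = 0.138756
P80 = (1/0.138756)² = 7.2069² = 51.94 µm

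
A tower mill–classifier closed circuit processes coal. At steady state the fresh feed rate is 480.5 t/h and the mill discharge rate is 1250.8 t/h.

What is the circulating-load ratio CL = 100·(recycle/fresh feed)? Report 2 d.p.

Mill node: discharge = fresh + recycle.
R = M − F = 1250.8 − 480.5 = 770.3 t/h
CL = 100·R/F = 100·770.3/480.5 = 160.31 %

CL = 160.31 %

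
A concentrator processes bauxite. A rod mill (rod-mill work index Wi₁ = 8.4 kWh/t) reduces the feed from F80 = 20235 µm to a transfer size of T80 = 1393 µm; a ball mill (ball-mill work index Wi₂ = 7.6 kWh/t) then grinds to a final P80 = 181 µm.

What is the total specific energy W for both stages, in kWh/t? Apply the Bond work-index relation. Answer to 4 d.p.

W = 5.2729 kWh/t

W = 10·Wi·(P80^(-½) − F80^(-½))
Stage 1 (20235→1393 µm, Wi₁=8.4): W₁ = 10·8.4·(0.026793 − 0.007030) = 1.6601 kWh/t
Stage 2 (1393→181 µm, Wi₂=7.6): W₂ = 10·7.6·(0.074329 − 0.026793) = 3.6128 kWh/t
W = W₁ + W₂ = 1.6601 + 3.6128 = 5.2729 kWh/t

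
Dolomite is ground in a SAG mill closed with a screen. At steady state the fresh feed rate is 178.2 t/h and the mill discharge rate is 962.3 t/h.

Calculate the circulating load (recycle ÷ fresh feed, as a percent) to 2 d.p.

M = F + R at steady state, so:
R = M − F = 962.3 − 178.2 = 784.1 t/h
CL = 100·R/F = 100·784.1/178.2 = 440.01 %

CL = 440.01 %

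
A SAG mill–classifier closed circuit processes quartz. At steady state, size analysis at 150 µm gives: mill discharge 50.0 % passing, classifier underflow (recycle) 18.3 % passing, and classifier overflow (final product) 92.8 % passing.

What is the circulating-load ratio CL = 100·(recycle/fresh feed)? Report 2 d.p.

CL = 135.02 %

Let r = R/F. Size balance at 150 µm:
(1+r)d = ru + o → r = (o−d)/(d−u)
r = (92.8 − 50.0)/(50.0 − 18.3) = 42.8/31.7 = 1.3502
CL = 100·r = 135.02 %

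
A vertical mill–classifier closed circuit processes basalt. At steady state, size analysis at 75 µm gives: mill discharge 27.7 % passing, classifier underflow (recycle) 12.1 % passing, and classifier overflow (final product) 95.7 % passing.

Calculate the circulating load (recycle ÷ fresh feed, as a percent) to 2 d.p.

CL = 435.90 %

Mass balance on the −75 µm fraction:
r = (o − d)/(d − u)
r = (95.7 − 27.7)/(27.7 − 12.1) = 68.0/15.6 = 4.3590
CL = 100·r = 435.90 %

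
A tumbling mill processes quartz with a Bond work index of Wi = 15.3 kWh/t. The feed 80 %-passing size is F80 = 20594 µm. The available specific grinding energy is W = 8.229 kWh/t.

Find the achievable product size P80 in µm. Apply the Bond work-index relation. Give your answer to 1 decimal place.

P80 = 270.9 µm

Bond:  W = 10 Wi (1/√P − 1/√F)
⇒ 1/√P80 = W/(10·Wi) + 1/√F80
  = 8.2290/(10·15.3) + 1/√20594 = 0.053784 + 0.006968 = 0.060753
P80 = (1/0.060753)² = 16.4602² = 270.94 µm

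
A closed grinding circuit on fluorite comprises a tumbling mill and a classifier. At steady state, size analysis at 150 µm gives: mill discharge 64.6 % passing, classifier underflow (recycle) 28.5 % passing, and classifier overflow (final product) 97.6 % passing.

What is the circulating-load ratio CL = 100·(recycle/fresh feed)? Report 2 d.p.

CL = 91.41 %

Classifier node, passing 150 µm:
Fd + Rd = Ru + Fo ⇒ R/F = (o−d)/(d−u)
r = (97.6 − 64.6)/(64.6 − 28.5) = 33.0/36.1 = 0.9141
CL = 100·r = 91.41 %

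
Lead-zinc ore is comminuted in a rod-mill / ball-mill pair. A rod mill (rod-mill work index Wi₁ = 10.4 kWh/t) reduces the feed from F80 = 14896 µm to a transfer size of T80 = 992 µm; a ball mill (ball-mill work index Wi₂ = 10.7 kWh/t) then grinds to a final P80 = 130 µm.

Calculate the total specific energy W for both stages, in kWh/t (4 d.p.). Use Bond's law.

W = 8.4372 kWh/t

W = 10 Wi (P80^-0.5 − F80^-0.5)
Stage 1 (14896→992 µm, Wi₁=10.4): W₁ = 10·10.4·(0.031750 − 0.008193) = 2.4499 kWh/t
Stage 2 (992→130 µm, Wi₂=10.7): W₂ = 10·10.7·(0.087706 − 0.031750) = 5.9873 kWh/t
W = W₁ + W₂ = 2.4499 + 5.9873 = 8.4372 kWh/t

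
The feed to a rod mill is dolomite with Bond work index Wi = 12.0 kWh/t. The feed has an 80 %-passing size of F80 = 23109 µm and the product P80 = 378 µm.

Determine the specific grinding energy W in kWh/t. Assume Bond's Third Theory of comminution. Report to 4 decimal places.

W = 5.3827 kWh/t

W = 10 Wi (1/√P80 − 1/√F80)  [Bond]
1/√378 = 0.051434;  1/√23109 = 0.006578
W = 10·12.0·(0.051434 − 0.006578) = 5.3827 kWh/t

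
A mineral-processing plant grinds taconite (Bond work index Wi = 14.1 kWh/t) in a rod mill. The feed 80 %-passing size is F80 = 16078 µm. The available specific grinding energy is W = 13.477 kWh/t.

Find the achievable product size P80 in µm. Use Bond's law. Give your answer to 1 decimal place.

P80 = 93.4 µm

Bond:  W = 10 Wi (1/√P − 1/√F)
P80^-0.5 = F80^-0.5 + W/(10 Wi)
  = 13.4770/(10·14.1) + 1/√16078 = 0.095582 + 0.007886 = 0.103468
P80 = (1/0.103468)² = 9.6648² = 93.41 µm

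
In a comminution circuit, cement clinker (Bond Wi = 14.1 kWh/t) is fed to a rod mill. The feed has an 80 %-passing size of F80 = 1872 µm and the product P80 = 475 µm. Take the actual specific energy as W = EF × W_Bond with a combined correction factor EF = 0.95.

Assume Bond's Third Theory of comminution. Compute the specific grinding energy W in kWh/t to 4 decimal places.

W = 3.0501 kWh/t

W = 10 Wi (1/√P80 − 1/√F80)  [Bond]
1/√475 = 0.045883;  1/√1872 = 0.023113
W = 10·14.1·(0.045883 − 0.023113) = 3.2107 kWh/t
W_actual = 0.95 × 3.2107 = 3.0501 kWh/t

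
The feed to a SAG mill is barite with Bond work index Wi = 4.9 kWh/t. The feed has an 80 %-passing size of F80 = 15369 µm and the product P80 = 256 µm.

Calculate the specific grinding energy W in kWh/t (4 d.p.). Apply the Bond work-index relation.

W = 10·Wi·[P80^(−½) − F80^(−½)]
1/√256 = 0.062500;  1/√15369 = 0.008066
W = 10·4.9·(0.062500 − 0.008066) = 2.6672 kWh/t

W = 2.6672 kWh/t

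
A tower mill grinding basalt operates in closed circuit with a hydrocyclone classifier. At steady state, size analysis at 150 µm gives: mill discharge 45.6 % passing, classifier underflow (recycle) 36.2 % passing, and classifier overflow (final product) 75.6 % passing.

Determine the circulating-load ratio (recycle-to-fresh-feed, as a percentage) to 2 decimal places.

CL = 319.15 %

Let r = R/F. Size balance at 150 µm:
(1+r)·d = r·u + o ⇒ r = (o−d)/(d−u)
r = (75.6 − 45.6)/(45.6 − 36.2) = 30.0/9.4 = 3.1915
CL = 100·r = 319.15 %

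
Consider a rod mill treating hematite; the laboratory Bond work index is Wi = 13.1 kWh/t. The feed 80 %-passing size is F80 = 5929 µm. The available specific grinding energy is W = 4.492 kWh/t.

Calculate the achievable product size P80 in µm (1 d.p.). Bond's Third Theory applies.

P80 = 447.4 µm

W_Bond = 10·Wi·(1/√P₈₀ − 1/√F₈₀)
⇒ 1/√P80 = W/(10 Wi) + 1/√F80
  = 4.4920/(10·13.1) + 1/√5929 = 0.034290 + 0.012987 = 0.047277
P80 = (1/0.047277)² = 21.1519² = 447.40 µm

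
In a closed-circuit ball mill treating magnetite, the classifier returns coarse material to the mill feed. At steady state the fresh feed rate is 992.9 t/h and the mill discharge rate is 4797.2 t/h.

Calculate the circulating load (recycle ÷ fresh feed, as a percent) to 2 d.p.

Steady state: M = F + R.
R = M − F = 4797.2 − 992.9 = 3804.3 t/h
CL = 100·R/F = 100·3804.3/992.9 = 383.15 %

CL = 383.15 %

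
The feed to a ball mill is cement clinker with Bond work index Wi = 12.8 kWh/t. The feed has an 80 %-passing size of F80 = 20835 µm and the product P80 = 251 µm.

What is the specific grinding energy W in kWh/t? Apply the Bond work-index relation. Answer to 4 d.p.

W = 10 Wi (1/√P80 − 1/√F80)  [Bond]
1/√251 = 0.063119;  1/√20835 = 0.006928
W = 10·12.8·(0.063119 − 0.006928) = 7.1925 kWh/t

W = 7.1925 kWh/t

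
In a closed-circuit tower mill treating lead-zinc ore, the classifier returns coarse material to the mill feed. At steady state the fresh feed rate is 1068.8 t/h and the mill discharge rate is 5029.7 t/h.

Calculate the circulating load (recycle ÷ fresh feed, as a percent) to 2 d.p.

Mill node: discharge = fresh + recycle.
R = M − F = 5029.7 − 1068.8 = 3960.9 t/h
CL = 100·R/F = 100·3960.9/1068.8 = 370.59 %

CL = 370.59 %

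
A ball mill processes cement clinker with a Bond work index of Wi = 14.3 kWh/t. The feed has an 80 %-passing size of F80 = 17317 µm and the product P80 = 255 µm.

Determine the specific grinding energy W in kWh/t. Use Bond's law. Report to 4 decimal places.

W = 7.8683 kWh/t

W = 10 Wi (P80^-0.5 − F80^-0.5)
1/√255 = 0.062622;  1/√17317 = 0.007599
W = 10·14.3·(0.062622 − 0.007599) = 7.8683 kWh/t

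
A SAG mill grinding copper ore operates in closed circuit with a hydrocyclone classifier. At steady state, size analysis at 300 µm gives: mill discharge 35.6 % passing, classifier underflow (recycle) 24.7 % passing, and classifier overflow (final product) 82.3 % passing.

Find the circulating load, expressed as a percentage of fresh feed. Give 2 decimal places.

Let r = R/F. Size balance at 300 µm:
d + r·d = r·u + o → r(d−u) = o−d
r = (82.3 − 35.6)/(35.6 − 24.7) = 46.7/10.9 = 4.2844
CL = 100·r = 428.44 %

CL = 428.44 %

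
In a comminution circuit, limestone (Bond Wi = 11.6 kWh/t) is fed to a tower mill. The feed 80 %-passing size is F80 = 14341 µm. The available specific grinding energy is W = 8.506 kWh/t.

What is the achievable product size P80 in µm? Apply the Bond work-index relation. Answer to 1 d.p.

P80 = 149.9 µm

W = 10·Wi·[P80^(−½) − F80^(−½)]
⇒ 1/√P80 = W/(10·Wi) + 1/√F80
  = 8.5060/(10·11.6) + 1/√14341 = 0.073328 + 0.008350 = 0.081678
P80 = (1/0.081678)² = 12.2432² = 149.90 µm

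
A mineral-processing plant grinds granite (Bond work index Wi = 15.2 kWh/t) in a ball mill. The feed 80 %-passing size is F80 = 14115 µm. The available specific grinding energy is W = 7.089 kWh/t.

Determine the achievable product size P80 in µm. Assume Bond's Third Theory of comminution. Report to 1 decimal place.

P80 = 329.9 µm

W = 10·Wi·(P80^(-½) − F80^(-½))
⇒ 1/√P80 = W/(10·Wi) + 1/√F80
  = 7.0890/(10·15.2) + 1/√14115 = 0.046638 + 0.008417 = 0.055055
P80 = (1/0.055055)² = 18.1636² = 329.92 µm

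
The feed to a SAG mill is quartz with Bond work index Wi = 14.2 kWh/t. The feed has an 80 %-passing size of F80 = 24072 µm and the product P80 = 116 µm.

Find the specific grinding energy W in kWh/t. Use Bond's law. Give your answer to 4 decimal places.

W = 12.2691 kWh/t

W = 10·Wi·[P80^(−½) − F80^(−½)]
1/√116 = 0.092848;  1/√24072 = 0.006445
W = 10·14.2·(0.092848 − 0.006445) = 12.2691 kWh/t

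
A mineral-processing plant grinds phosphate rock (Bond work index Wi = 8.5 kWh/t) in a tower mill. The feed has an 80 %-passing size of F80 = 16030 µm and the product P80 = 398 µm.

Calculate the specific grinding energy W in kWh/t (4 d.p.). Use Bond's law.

W = 10·Wi·(P80^(-½) − F80^(-½))
1/√398 = 0.050125;  1/√16030 = 0.007898
W = 10·8.5·(0.050125 − 0.007898) = 3.5893 kWh/t

W = 3.5893 kWh/t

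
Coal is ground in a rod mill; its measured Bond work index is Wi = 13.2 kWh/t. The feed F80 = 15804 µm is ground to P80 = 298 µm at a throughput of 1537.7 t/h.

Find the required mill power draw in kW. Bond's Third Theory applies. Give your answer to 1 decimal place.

W = 10 Wi (P80^-0.5 − F80^-0.5)
W = 10·13.2·(1/√298 − 1/√15804) = 10·13.2·(0.049974) = 6.5966 kWh/t
Power = W × throughput = 6.5966 kWh/t × 1537.7 t/h = 10143.5 kW

P = 10143.5 kW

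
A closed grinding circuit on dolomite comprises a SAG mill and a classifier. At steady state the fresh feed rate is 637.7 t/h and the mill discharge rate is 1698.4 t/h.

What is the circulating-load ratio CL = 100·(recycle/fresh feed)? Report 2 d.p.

CL = 166.33 %

Steady state: M = F + R.
R = M − F = 1698.4 − 637.7 = 1060.7 t/h
CL = 100·R/F = 100·1060.7/637.7 = 166.33 %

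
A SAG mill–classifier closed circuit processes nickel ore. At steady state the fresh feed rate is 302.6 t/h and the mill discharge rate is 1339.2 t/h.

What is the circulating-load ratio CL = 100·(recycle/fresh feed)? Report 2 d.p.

CL = 342.56 %

Steady state: M = F + R.
R = M − F = 1339.2 − 302.6 = 1036.6 t/h
CL = 100·R/F = 100·1036.6/302.6 = 342.56 %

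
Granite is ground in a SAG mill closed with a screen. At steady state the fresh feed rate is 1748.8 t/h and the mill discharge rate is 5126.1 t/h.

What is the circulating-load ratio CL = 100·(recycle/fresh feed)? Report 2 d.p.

M = F + R at steady state, so:
R = M − F = 5126.1 − 1748.8 = 3377.3 t/h
CL = 100·R/F = 100·3377.3/1748.8 = 193.12 %

CL = 193.12 %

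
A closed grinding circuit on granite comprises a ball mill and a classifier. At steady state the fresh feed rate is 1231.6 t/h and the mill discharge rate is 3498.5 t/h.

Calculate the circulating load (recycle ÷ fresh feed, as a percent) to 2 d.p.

Steady state: M = F + R.
R = M − F = 3498.5 − 1231.6 = 2266.9 t/h
CL = 100·R/F = 100·2266.9/1231.6 = 184.06 %

CL = 184.06 %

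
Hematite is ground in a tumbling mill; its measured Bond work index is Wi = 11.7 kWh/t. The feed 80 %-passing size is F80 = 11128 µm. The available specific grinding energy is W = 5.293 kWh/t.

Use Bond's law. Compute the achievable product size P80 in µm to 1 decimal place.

W = 10·Wi·[P80^(−½) − F80^(−½)]
P80^-0.5 = F80^-0.5 + W/(10 Wi)
  = 5.2930/(10·11.7) + 1/√11128 = 0.045239 + 0.009480 = 0.054719
P80 = (1/0.054719)² = 18.2752² = 333.98 µm

P80 = 334.0 µm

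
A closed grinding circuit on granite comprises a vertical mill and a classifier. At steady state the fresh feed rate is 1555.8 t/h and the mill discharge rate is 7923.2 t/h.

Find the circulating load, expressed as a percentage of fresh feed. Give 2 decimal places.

Mill node: discharge = fresh + recycle.
R = M − F = 7923.2 − 1555.8 = 6367.4 t/h
CL = 100·R/F = 100·6367.4/1555.8 = 409.27 %

CL = 409.27 %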